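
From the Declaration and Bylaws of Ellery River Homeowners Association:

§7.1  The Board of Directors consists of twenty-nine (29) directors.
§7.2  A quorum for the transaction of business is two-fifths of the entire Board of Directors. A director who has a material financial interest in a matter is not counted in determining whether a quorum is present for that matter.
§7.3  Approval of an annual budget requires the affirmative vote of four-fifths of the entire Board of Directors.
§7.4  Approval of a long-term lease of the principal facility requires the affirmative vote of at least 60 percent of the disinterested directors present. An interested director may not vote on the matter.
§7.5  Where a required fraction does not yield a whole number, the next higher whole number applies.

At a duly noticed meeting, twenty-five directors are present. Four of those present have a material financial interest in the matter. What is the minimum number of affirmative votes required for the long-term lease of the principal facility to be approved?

13

The long-term lease of the principal facility requires three-fifths of the disinterested directors present (25 − 4 = 21).
3/5 of 21 = 12.60, rounded up to 13.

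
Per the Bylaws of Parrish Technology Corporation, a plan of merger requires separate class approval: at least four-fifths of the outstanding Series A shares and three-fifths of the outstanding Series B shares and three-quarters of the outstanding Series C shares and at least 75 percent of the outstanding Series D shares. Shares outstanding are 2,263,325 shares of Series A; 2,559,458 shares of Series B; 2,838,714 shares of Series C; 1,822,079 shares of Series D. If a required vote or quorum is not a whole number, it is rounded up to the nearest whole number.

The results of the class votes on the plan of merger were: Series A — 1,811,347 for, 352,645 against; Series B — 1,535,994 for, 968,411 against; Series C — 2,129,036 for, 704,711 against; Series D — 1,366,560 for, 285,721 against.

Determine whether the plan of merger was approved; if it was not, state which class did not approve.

Approved — every class gave the required vote.

Series A: 4/5 of 2263325 = 1810660; 1,810,660 required, 1,811,347 in favor — approved.
Series B: 3/5 of 2559458 = 1535674.80, rounded up to 1535675; 1,535,675 required, 1,535,994 in favor — approved.
Series C: 3/4 of 2838714 = 2129035.50, rounded up to 2129036; 2,129,036 required, 2,129,036 in favor — approved.
Series D: 3/4 of 1822079 = 1366559.25, rounded up to 1366560; 1,366,560 required, 1,366,560 in favor — approved.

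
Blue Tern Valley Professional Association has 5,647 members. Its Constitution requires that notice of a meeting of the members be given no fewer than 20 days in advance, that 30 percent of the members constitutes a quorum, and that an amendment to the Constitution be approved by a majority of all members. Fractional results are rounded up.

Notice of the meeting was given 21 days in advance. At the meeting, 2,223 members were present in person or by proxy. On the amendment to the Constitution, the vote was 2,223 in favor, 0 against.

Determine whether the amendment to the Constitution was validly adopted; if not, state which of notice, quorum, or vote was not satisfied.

Invalid — vote requirement not satisfied.

Notice: 21 days given; 20 required. Satisfied.
Quorum: 30% of 5,647 = 1,694.10, rounded up to 1,695; 2,223 present. Satisfied.
Vote: requires a majority of all members (5,647); a majority of 5647 is 2824, so 2,824 needed; 2,223 in favor. Not satisfied.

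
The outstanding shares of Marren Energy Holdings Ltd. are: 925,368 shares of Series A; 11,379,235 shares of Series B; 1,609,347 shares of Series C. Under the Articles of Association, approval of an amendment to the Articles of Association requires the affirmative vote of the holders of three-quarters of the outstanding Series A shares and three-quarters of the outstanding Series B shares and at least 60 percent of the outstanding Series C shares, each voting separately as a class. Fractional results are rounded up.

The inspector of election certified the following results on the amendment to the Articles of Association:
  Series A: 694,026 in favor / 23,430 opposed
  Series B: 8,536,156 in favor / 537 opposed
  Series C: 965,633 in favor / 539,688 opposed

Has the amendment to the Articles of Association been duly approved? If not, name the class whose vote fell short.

Approved — every class gave the required vote.

Series A: 3/4 of 925368 = 694026; 694,026 required, 694,026 in favor — approved.
Series B: 3/4 of 11379235 = 8534426.25, rounded up to 8534427; 8,534,427 required, 8,536,156 in favor — approved.
Series C: 3/5 of 1609347 = 965608.20, rounded up to 965609; 965,609 required, 965,633 in favor — approved.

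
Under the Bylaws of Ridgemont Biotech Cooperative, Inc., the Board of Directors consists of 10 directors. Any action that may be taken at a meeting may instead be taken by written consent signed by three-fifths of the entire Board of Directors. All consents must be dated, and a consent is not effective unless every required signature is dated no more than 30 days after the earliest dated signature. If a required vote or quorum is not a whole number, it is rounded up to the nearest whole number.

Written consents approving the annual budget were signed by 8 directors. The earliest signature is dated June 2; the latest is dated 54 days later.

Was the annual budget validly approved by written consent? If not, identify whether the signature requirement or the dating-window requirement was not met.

Signatures required: three-fifths of 10 — 3/5 of 10 = 6, so 6 needed; 8 signed. Sufficient.
Dating window: the latest signature is 54 days after the earliest; the limit is 30 days. Outside the window.

Not effective — dating-window requirement not satisfied.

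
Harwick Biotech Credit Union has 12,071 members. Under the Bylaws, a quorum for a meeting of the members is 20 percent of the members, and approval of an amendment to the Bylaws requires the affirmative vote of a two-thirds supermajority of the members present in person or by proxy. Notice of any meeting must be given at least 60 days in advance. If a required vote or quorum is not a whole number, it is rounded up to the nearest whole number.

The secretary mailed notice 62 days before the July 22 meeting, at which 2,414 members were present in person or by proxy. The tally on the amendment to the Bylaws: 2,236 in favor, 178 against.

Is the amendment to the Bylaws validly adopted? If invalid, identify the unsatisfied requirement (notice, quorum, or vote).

Invalid — quorum requirement not satisfied.

Notice: 62 days given; 60 required. Satisfied.
Quorum: 20% of 12,071 = 2,414.20, rounded up to 2,415; 2,414 present. Not satisfied.
Vote: requires two-thirds of those present (2,414); 2/3 of 2414 = 1609.33, rounded up to 1610, so 1,610 needed; 2,236 in favor. Satisfied.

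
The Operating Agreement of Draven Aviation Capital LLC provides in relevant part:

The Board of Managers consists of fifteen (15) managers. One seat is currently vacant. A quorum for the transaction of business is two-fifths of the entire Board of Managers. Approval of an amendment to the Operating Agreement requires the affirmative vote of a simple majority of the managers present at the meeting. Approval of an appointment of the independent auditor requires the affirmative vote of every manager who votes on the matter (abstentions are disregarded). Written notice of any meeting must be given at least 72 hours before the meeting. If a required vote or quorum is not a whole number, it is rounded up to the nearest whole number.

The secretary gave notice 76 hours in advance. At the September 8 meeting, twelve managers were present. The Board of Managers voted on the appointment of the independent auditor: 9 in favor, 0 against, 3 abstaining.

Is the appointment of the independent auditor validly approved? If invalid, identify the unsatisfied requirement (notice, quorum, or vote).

Notice: 76 hours given; 72 required (76 ≥ 72). Satisfied.
Quorum: 12 present; quorum is 6. Satisfied.
Vote: the appointment of the independent auditor requires the unanimous vote of the votes cast (12 present − 3 abstaining = 9). Unanimous means all 9, so 9 affirmative votes are needed; 9 voted in favor. Satisfied.

Valid — all requirements satisfied.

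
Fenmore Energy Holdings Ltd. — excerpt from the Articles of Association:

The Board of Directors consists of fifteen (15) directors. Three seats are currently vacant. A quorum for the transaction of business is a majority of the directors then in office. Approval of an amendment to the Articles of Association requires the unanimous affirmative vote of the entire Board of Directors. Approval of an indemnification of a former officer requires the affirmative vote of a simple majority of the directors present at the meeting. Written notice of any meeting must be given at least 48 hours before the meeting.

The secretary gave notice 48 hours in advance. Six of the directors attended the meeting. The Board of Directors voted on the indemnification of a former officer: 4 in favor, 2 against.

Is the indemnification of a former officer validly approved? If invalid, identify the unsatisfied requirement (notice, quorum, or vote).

Invalid — quorum requirement not satisfied.

Notice: 48 hours given; 48 required (48 ≥ 48). Satisfied.
Quorum: 6 present; quorum is 7. Not satisfied.
Vote: the indemnification of a former officer requires a majority of the directors present (6). A majority of 6 is 4, so 4 affirmative votes are needed; 4 voted in favor. Satisfied. (Moot — without a quorum no business can be validly transacted.)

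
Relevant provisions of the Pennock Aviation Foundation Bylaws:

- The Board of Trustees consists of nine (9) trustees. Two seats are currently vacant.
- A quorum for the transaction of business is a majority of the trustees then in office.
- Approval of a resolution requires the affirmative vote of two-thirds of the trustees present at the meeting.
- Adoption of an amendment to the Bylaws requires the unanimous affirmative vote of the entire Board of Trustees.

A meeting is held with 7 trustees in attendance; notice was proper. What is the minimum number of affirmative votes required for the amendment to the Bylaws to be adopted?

9

The amendment to the Bylaws requires the unanimous vote of the entire Board of Trustees (9).
Unanimous means all 9.
(Only 7 can vote, so the amendment to the Bylaws cannot pass at this meeting, but the required vote is still 9.)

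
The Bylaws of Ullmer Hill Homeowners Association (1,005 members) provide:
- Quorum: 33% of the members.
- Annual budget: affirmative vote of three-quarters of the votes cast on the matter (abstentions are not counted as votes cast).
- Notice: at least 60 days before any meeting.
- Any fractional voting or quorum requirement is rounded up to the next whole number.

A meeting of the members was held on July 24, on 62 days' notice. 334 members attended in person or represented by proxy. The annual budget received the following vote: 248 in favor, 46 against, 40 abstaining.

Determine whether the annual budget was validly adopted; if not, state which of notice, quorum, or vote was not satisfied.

Valid — all requirements satisfied.

Notice: 62 days given; 60 required. Satisfied.
Quorum: 33% of 1,005 = 331.65, rounded up to 332; 334 present. Satisfied.
Vote: requires three-fourths of the votes cast (334 − 40 abstaining = 294); 3/4 of 294 = 220.50, rounded up to 221, so 221 needed; 248 in favor. Satisfied.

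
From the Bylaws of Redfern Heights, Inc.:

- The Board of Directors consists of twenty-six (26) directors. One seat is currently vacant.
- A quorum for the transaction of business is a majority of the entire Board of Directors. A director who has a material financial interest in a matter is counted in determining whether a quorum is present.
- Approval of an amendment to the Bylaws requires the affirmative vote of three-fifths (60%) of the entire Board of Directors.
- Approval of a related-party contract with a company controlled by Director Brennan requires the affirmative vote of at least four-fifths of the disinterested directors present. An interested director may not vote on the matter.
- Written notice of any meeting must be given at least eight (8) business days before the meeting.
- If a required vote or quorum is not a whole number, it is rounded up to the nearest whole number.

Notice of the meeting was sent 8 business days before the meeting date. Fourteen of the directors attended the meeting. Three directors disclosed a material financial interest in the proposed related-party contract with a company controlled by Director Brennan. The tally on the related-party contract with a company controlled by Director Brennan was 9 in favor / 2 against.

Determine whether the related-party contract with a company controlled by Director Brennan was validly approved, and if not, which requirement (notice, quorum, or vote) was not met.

Notice: 8 business days given; 8 required (8 ≥ 8). Satisfied.
Quorum: 14 present (interested directors count toward quorum); quorum is 14. Satisfied.
Vote: the related-party contract with a company controlled by Director Brennan requires four-fifths of the disinterested directors present (14 − 3 = 11). 4/5 of 11 = 8.80, rounded up to 9, so 9 affirmative votes are needed; 9 voted in favor. Satisfied.

Valid — all requirements satisfied.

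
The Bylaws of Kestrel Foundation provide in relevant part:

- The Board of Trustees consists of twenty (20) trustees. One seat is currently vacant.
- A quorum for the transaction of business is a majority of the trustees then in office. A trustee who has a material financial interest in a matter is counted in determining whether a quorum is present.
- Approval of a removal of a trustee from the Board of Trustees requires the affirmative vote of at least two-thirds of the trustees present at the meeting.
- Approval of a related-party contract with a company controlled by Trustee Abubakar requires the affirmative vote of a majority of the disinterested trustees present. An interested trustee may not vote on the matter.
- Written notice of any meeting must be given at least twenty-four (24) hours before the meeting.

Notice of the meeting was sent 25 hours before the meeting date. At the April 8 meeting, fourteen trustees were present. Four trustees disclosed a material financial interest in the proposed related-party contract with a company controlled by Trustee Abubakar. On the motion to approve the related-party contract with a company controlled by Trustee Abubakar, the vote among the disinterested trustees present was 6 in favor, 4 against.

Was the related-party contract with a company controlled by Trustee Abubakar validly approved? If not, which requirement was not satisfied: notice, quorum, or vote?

Valid — all requirements satisfied.

Notice: 25 hours given; 24 required (25 ≥ 24). Satisfied.
Quorum: 14 present (interested trustees count toward quorum); quorum is 10. Satisfied.
Vote: the related-party contract with a company controlled by Trustee Abubakar requires a majority of the disinterested trustees present (14 − 4 = 10). A majority of 10 is 6, so 6 affirmative votes are needed; 6 voted in favor. Satisfied.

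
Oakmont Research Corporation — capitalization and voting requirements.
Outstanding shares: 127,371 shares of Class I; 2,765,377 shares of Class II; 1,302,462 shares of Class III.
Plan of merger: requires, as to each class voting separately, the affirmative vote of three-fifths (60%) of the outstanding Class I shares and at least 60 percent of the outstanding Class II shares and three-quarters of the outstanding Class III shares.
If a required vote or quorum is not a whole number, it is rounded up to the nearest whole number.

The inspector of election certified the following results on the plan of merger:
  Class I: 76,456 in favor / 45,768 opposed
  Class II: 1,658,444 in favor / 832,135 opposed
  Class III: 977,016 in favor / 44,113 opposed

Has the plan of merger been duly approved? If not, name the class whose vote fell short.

Class I: 3/5 of 127371 = 76422.60, rounded up to 76423; 76,423 required, 76,456 in favor — approved.
Class II: 3/5 of 2765377 = 1659226.20, rounded up to 1659227; 1,659,227 required, 1,658,444 in favor — not approved.
Class III: 3/4 of 1302462 = 976846.50, rounded up to 976847; 976,847 required, 977,016 in favor — approved.

Not approved — the Class II shares did not give the required vote.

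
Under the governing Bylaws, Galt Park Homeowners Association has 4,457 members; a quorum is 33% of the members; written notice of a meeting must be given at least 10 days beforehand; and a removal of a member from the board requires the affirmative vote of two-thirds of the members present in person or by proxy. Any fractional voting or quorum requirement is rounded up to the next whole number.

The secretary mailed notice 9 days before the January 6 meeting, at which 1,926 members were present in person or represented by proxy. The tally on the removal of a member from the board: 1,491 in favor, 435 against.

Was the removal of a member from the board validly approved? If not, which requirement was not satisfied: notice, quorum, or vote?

Notice: 9 days given; 10 required. Not satisfied.
Quorum: 33% of 4,457 = 1,470.81, rounded up to 1,471; 1,926 present. Satisfied.
Vote: requires two-thirds of those present (1,926); 2/3 of 1926 = 1284, so 1,284 needed; 1,491 in favor. Satisfied.

Invalid — notice requirement not satisfied.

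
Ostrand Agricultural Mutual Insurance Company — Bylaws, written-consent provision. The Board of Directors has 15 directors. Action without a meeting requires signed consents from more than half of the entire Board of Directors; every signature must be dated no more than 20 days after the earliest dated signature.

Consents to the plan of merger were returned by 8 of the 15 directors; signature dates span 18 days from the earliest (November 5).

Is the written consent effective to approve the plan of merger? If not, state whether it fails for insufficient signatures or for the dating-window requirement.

Effective — both the signature and dating-window requirements are satisfied.

Signatures required: more than half of 15 — a majority of 15 is 8, so 8 needed; 8 signed. Sufficient.
Dating window: the latest signature is 18 days after the earliest; the limit is 20 days. Within the window.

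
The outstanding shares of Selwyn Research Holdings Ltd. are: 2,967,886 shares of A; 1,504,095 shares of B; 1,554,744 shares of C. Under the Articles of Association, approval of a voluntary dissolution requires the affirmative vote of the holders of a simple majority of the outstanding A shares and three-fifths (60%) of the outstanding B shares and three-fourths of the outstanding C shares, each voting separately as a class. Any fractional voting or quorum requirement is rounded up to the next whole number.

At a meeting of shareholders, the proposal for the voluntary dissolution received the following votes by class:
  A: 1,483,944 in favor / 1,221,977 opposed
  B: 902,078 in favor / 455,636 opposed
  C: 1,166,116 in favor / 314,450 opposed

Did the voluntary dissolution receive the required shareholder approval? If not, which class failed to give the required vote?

A: a majority of 2967886 is 1483944; 1,483,944 required, 1,483,944 in favor — approved.
B: 3/5 of 1504095 = 902457; 902,457 required, 902,078 in favor — not approved.
C: 3/4 of 1554744 = 1166058; 1,166,058 required, 1,166,116 in favor — approved.

Not approved — the B shares did not give the required vote.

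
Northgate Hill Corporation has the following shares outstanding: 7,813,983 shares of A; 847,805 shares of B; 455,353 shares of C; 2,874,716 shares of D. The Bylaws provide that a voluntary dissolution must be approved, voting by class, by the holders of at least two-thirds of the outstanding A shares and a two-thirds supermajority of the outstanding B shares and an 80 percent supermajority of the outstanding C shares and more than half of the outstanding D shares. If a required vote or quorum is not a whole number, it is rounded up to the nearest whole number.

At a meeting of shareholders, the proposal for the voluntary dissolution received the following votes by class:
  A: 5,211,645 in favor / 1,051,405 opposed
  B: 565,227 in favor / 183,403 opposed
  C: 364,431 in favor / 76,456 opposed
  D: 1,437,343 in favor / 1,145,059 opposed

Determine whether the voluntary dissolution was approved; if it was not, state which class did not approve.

A: 2/3 of 7813983 = 5209322; 5,209,322 required, 5,211,645 in favor — approved.
B: 2/3 of 847805 = 565203.33, rounded up to 565204; 565,204 required, 565,227 in favor — approved.
C: 4/5 of 455353 = 364282.40, rounded up to 364283; 364,283 required, 364,431 in favor — approved.
D: a majority of 2874716 is 1437359; 1,437,359 required, 1,437,343 in favor — not approved.

Not approved — the D shares did not give the required vote.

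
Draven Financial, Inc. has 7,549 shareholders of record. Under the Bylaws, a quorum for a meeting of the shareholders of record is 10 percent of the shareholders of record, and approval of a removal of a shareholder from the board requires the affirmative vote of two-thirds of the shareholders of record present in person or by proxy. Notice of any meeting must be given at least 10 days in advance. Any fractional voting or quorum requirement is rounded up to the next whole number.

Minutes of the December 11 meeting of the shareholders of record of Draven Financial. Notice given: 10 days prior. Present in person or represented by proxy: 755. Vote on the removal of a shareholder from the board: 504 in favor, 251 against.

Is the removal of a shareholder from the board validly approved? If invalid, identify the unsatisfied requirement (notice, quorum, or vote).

Valid — all requirements satisfied.

Notice: 10 days given; 10 required. Satisfied.
Quorum: 10% of 7,549 = 754.90, rounded up to 755; 755 present. Satisfied.
Vote: requires two-thirds of those present (755); 2/3 of 755 = 503.33, rounded up to 504, so 504 needed; 504 in favor. Satisfied.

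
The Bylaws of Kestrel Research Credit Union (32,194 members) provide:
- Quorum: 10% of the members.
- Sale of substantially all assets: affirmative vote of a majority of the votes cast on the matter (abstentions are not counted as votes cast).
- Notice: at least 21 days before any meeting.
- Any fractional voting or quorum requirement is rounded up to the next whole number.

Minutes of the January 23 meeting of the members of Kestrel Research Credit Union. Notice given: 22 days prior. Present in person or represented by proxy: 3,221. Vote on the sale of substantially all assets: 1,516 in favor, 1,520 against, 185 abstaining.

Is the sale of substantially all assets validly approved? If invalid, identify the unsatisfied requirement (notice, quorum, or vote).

Notice: 22 days given; 21 required. Satisfied.
Quorum: 10% of 32,194 = 3,219.40, rounded up to 3,220; 3,221 present. Satisfied.
Vote: requires a majority of the votes cast (3,221 − 185 abstaining = 3,036); a majority of 3036 is 1519, so 1,519 needed; 1,516 in favor. Not satisfied.

Invalid — vote requirement not satisfied.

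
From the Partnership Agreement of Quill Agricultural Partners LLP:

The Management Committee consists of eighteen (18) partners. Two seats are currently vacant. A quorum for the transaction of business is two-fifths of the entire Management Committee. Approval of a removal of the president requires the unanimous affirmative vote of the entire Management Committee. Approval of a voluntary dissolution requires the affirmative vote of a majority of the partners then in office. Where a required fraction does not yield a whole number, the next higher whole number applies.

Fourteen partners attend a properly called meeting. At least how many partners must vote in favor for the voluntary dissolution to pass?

9

The voluntary dissolution requires a majority of the partners then in office (16).
A majority of 16 is 9.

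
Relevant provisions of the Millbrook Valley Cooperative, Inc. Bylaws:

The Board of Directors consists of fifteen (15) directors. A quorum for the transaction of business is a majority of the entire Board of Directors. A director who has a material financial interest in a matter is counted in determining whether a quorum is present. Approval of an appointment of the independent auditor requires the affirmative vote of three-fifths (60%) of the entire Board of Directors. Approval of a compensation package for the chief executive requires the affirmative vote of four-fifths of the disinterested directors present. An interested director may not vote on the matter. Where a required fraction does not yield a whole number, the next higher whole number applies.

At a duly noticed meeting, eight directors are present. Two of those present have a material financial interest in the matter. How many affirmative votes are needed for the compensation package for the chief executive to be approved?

The compensation package for the chief executive requires four-fifths of the disinterested directors present (8 − 2 = 6).
4/5 of 6 = 4.80, rounded up to 5.

5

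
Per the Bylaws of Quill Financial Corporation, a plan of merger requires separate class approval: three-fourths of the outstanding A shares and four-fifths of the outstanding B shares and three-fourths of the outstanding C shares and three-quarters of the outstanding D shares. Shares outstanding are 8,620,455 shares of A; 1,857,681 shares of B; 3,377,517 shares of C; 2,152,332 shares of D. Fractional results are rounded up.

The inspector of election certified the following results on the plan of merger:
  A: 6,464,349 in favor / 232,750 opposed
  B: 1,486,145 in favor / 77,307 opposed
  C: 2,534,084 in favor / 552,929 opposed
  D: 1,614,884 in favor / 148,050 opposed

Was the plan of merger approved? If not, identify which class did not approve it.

A: 3/4 of 8620455 = 6465341.25, rounded up to 6465342; 6,465,342 required, 6,464,349 in favor — not approved.
B: 4/5 of 1857681 = 1486144.80, rounded up to 1486145; 1,486,145 required, 1,486,145 in favor — approved.
C: 3/4 of 3377517 = 2533137.75, rounded up to 2533138; 2,533,138 required, 2,534,084 in favor — approved.
D: 3/4 of 2152332 = 1614249; 1,614,249 required, 1,614,884 in favor — approved.

Not approved — the A shares did not give the required vote.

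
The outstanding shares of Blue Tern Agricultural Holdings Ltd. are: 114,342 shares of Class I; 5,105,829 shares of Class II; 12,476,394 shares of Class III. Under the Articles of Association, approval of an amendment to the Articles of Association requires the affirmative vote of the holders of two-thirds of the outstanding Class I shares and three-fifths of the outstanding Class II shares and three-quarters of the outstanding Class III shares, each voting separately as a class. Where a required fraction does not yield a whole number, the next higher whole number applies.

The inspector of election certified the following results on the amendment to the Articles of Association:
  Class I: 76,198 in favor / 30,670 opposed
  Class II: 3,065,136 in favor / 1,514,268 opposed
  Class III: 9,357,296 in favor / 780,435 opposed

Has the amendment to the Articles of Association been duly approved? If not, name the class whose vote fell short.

Class I: 2/3 of 114342 = 76228; 76,228 required, 76,198 in favor — not approved.
Class II: 3/5 of 5105829 = 3063497.40, rounded up to 3063498; 3,063,498 required, 3,065,136 in favor — approved.
Class III: 3/4 of 12476394 = 9357295.50, rounded up to 9357296; 9,357,296 required, 9,357,296 in favor — approved.

Not approved — the Class I shares did not give the required vote.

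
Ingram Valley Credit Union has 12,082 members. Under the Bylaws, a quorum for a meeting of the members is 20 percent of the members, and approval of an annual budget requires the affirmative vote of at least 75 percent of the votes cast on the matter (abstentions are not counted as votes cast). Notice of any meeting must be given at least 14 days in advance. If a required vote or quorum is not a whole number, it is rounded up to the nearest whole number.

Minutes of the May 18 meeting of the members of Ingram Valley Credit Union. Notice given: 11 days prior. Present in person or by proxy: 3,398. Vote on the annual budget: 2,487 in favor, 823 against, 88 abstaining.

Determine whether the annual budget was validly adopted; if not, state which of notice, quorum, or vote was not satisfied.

Notice: 11 days given; 14 required. Not satisfied.
Quorum: 20% of 12,082 = 2,416.40, rounded up to 2,417; 3,398 present. Satisfied.
Vote: requires three-fourths of the votes cast (3,398 − 88 abstaining = 3,310); 3/4 of 3310 = 2482.50, rounded up to 2483, so 2,483 needed; 2,487 in favor. Satisfied.

Invalid — notice requirement not satisfied.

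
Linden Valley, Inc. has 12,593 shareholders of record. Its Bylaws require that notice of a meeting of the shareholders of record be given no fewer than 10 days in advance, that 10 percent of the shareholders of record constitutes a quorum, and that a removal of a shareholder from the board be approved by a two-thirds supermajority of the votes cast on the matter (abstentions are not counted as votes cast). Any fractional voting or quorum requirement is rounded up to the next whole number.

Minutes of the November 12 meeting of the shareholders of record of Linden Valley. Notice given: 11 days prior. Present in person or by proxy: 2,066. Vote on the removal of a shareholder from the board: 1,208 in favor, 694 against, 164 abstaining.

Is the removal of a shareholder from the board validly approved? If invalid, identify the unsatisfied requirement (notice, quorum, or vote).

Invalid — vote requirement not satisfied.

Notice: 11 days given; 10 required. Satisfied.
Quorum: 10% of 12,593 = 1,259.30, rounded up to 1,260; 2,066 present. Satisfied.
Vote: requires two-thirds of the votes cast (2,066 − 164 abstaining = 1,902); 2/3 of 1902 = 1268, so 1,268 needed; 1,208 in favor. Not satisfied.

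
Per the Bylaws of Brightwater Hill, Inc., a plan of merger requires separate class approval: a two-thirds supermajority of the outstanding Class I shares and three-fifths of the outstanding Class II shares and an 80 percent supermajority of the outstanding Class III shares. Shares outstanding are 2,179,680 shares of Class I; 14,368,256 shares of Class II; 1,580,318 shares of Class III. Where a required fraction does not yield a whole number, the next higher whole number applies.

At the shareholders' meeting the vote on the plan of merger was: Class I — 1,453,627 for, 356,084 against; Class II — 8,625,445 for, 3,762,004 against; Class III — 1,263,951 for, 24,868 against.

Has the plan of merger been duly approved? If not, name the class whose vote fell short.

Class I: 2/3 of 2179680 = 1453120; 1,453,120 required, 1,453,627 in favor — approved.
Class II: 3/5 of 14368256 = 8620953.60, rounded up to 8620954; 8,620,954 required, 8,625,445 in favor — approved.
Class III: 4/5 of 1580318 = 1264254.40, rounded up to 1264255; 1,264,255 required, 1,263,951 in favor — not approved.

Not approved — the Class III shares did not give the required vote.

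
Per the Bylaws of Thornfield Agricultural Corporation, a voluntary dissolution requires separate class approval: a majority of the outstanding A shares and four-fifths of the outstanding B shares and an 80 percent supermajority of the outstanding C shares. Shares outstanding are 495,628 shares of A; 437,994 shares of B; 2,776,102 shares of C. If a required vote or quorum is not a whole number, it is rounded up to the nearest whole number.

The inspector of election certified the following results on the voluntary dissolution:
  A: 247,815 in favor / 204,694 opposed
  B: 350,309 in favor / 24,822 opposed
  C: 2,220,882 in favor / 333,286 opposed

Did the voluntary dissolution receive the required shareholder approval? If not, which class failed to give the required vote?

A: a majority of 495628 is 247815; 247,815 required, 247,815 in favor — approved.
B: 4/5 of 437994 = 350395.20, rounded up to 350396; 350,396 required, 350,309 in favor — not approved.
C: 4/5 of 2776102 = 2220881.60, rounded up to 2220882; 2,220,882 required, 2,220,882 in favor — approved.

Not approved — the B shares did not give the required vote.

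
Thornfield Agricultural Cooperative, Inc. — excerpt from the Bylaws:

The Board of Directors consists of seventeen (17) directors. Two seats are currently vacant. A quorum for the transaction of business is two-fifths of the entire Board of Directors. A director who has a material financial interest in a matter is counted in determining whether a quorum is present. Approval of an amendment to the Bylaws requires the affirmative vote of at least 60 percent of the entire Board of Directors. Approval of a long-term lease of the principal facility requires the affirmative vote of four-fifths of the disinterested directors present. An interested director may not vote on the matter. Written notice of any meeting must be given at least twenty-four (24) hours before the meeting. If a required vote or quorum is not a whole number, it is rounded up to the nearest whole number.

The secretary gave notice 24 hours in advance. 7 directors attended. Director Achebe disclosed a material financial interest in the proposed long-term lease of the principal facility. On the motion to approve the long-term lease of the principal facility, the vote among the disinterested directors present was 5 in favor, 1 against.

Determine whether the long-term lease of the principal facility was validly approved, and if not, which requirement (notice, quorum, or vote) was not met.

Notice: 24 hours given; 24 required (24 ≥ 24). Satisfied.
Quorum: 7 present (interested directors count toward quorum); quorum is 7. Satisfied.
Vote: the long-term lease of the principal facility requires four-fifths of the disinterested directors present (7 − 1 = 6). 4/5 of 6 = 4.80, rounded up to 5, so 5 affirmative votes are needed; 5 voted in favor. Satisfied.

Valid — all requirements satisfied.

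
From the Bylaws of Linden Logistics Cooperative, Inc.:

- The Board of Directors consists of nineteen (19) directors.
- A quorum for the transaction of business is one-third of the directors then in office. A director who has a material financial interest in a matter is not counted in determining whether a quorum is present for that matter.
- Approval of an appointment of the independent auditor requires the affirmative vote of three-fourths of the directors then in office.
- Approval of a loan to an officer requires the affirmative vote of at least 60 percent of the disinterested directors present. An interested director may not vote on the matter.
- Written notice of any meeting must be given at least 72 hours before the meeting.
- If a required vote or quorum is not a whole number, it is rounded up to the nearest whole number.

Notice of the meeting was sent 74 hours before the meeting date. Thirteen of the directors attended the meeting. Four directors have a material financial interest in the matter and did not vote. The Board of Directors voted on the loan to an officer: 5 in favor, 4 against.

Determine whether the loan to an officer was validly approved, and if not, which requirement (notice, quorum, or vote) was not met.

Invalid — vote requirement not satisfied.

Notice: 74 hours given; 72 required (74 ≥ 72). Satisfied.
Quorum: 13 present, but the 4 interested directors do not count, leaving 9. Quorum is 7. Satisfied.
Vote: the loan to an officer requires three-fifths of the disinterested directors present (13 − 4 = 9). 3/5 of 9 = 5.40, rounded up to 6, so 6 affirmative votes are needed; 5 voted in favor. Not satisfied.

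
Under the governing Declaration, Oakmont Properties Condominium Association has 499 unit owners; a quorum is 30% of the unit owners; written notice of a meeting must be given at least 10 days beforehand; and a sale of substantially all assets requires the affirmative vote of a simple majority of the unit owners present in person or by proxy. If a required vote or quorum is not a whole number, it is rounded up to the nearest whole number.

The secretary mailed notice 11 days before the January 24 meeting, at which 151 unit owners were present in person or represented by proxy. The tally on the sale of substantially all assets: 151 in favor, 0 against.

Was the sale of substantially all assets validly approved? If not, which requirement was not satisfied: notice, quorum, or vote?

Notice: 11 days given; 10 required. Satisfied.
Quorum: 30% of 499 = 149.70, rounded up to 150; 151 present. Satisfied.
Vote: requires a majority of those present (151); a majority of 151 is 76, so 76 needed; 151 in favor. Satisfied.

Valid — all requirements satisfied.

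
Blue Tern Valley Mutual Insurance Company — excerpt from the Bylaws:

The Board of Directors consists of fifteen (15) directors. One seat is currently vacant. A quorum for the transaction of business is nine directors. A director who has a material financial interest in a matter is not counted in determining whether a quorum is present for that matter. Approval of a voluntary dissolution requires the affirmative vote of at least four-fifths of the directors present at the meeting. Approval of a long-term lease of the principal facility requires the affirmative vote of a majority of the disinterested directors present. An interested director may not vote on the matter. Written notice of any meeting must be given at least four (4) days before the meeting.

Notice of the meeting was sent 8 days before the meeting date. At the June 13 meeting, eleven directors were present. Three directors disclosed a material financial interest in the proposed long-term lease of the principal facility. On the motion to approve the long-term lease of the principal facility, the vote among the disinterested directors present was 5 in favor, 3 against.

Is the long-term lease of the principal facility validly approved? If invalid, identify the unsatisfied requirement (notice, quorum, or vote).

Notice: 8 days given; 4 required (8 ≥ 4). Satisfied.
Quorum: 11 present, but the 3 interested directors do not count, leaving 8. Quorum is 9. Not satisfied.
Vote: the long-term lease of the principal facility requires a majority of the disinterested directors present (11 − 3 = 8). A majority of 8 is 5, so 5 affirmative votes are needed; 5 voted in favor. Satisfied. (Moot — without a quorum no business can be validly transacted.)

Invalid — quorum requirement not satisfied.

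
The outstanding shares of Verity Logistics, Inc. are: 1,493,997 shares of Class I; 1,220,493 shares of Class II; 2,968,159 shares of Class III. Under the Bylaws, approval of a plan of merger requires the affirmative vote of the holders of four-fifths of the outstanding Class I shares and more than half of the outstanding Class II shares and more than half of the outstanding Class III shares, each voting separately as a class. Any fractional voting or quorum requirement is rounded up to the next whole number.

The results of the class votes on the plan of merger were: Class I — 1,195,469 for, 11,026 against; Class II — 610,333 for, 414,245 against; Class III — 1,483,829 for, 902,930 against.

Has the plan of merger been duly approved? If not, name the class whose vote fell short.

Not approved — the Class III shares did not give the required vote.

Class I: 4/5 of 1493997 = 1195197.60, rounded up to 1195198; 1,195,198 required, 1,195,469 in favor — approved.
Class II: a majority of 1220493 is 610247; 610,247 required, 610,333 in favor — approved.
Class III: a majority of 2968159 is 1484080; 1,484,080 required, 1,483,829 in favor — not approved.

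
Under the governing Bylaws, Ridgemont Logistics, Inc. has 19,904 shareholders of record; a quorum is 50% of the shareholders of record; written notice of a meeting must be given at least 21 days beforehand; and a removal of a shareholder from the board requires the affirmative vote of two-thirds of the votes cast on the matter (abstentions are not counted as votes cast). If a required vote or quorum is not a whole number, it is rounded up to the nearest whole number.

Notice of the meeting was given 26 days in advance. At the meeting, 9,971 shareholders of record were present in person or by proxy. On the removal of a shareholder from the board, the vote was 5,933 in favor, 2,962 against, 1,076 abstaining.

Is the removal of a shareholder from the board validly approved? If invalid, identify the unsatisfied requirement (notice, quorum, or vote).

Notice: 26 days given; 21 required. Satisfied.
Quorum: 50% of 19,904 = 9,952; 9,971 present. Satisfied.
Vote: requires two-thirds of the votes cast (9,971 − 1,076 abstaining = 8,895); 2/3 of 8895 = 5930, so 5,930 needed; 5,933 in favor. Satisfied.

Valid — all requirements satisfied.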